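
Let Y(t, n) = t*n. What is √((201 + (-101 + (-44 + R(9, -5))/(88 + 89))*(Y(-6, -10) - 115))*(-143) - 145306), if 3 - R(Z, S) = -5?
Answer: I*√3376617554/59 ≈ 984.89*I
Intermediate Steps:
Y(t, n) = n*t
R(Z, S) = 8 (R(Z, S) = 3 - 1*(-5) = 3 + 5 = 8)
√((201 + (-101 + (-44 + R(9, -5))/(88 + 89))*(Y(-6, -10) - 115))*(-143) - 145306) = √((201 + (-101 + (-44 + 8)/(88 + 89))*(-10*(-6) - 115))*(-143) - 145306) = √((201 + (-101 - 36/177)*(60 - 115))*(-143) - 145306) = √((201 + (-101 - 36*1/177)*(-55))*(-143) - 145306) = √((201 + (-101 - 12/59)*(-55))*(-143) - 145306) = √((201 - 5971/59*(-55))*(-143) - 145306) = √((201 + 328405/59)*(-143) - 145306) = √((340264/59)*(-143) - 145306) = √(-48657752/59 - 145306) = √(-57230806/59) = I*√3376617554/59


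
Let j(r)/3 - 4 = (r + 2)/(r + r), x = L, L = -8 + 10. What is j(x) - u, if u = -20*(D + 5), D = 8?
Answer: 275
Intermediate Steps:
u = -260 (u = -20*(8 + 5) = -20*13 = -260)
L = 2
x = 2
j(r) = 12 + 3*(2 + r)/(2*r) (j(r) = 12 + 3*((r + 2)/(r + r)) = 12 + 3*((2 + r)/((2*r))) = 12 + 3*((2 + r)*(1/(2*r))) = 12 + 3*((2 + r)/(2*r)) = 12 + 3*(2 + r)/(2*r))
j(x) - u = (27/2 + 3/2) - 1*(-260) = (27/2 + 3*(½)) + 260 = (27/2 + 3/2) + 260 = 15 + 260 = 275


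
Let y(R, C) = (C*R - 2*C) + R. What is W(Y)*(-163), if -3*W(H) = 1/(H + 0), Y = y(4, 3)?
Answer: 163/30 ≈ 5.4333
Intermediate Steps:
y(R, C) = R - 2*C + C*R (y(R, C) = (-2*C + C*R) + R = R - 2*C + C*R)
Y = 10 (Y = 4 - 2*3 + 3*4 = 4 - 6 + 12 = 10)
W(H) = -1/(3*H) (W(H) = -1/(3*(H + 0)) = -1/(3*H))
W(Y)*(-163) = -⅓/10*(-163) = -⅓*⅒*(-163) = -1/30*(-163) = 163/30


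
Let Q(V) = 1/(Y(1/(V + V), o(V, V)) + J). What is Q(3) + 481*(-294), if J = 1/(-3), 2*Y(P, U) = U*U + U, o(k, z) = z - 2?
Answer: -282825/2 ≈ -1.4141e+5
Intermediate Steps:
o(k, z) = -2 + z
Y(P, U) = U/2 + U**2/2 (Y(P, U) = (U*U + U)/2 = (U**2 + U)/2 = (U + U**2)/2 = U/2 + U**2/2)
J = -1/3 ≈ -0.33333
Q(V) = 1/(-1/3 + (-1 + V)*(-2 + V)/2) (Q(V) = 1/((-2 + V)*(1 + (-2 + V))/2 - 1/3) = 1/((-2 + V)*(-1 + V)/2 - 1/3) = 1/((-1 + V)*(-2 + V)/2 - 1/3) = 1/(-1/3 + (-1 + V)*(-2 + V)/2))
Q(3) + 481*(-294) = 6/(-2 + 3*(-1 + 3)*(-2 + 3)) + 481*(-294) = 6/(-2 + 3*2*1) - 141414 = 6/(-2 + 6) - 141414 = 6/4 - 141414 = 6*(1/4) - 141414 = 3/2 - 141414 = -282825/2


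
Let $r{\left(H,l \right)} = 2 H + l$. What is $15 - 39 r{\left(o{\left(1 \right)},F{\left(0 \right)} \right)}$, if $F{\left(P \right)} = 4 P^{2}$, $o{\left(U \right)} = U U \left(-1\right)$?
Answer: $93$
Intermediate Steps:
$o{\left(U \right)} = - U^{2}$ ($o{\left(U \right)} = U^{2} \left(-1\right) = - U^{2}$)
$r{\left(H,l \right)} = l + 2 H$
$15 - 39 r{\left(o{\left(1 \right)},F{\left(0 \right)} \right)} = 15 - 39 \left(4 \cdot 0^{2} + 2 \left(- 1^{2}\right)\right) = 15 - 39 \left(4 \cdot 0 + 2 \left(\left(-1\right) 1\right)\right) = 15 - 39 \left(0 + 2 \left(-1\right)\right) = 15 - 39 \left(0 - 2\right) = 15 - -78 = 15 + 78 = 93$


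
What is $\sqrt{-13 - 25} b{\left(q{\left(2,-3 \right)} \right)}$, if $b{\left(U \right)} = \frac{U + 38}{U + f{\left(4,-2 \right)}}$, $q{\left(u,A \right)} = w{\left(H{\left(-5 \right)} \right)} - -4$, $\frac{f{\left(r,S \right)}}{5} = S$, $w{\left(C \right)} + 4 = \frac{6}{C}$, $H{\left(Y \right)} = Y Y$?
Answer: $- \frac{239 i \sqrt{38}}{61} \approx - 24.152 i$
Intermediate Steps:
$H{\left(Y \right)} = Y^{2}$
$w{\left(C \right)} = -4 + \frac{6}{C}$
$f{\left(r,S \right)} = 5 S$
$q{\left(u,A \right)} = \frac{6}{25}$ ($q{\left(u,A \right)} = \left(-4 + \frac{6}{\left(-5\right)^{2}}\right) - -4 = \left(-4 + \frac{6}{25}\right) + 4 = - \frac{94}{25} + 4 = \frac{6}{25}$)
$b{\left(U \right)} = \frac{38 + U}{-10 + U}$ ($b{\left(U \right)} = \frac{U + 38}{U + 5 \left(-2\right)} = \frac{38 + U}{U - 10} = \frac{38 + U}{-10 + U}$)
$\sqrt{-13 - 25} b{\left(q{\left(2,-3 \right)} \right)} = \sqrt{-13 - 25} \frac{38 + \frac{6}{25}}{-10 + \frac{6}{25}} = \sqrt{-38} \frac{1}{- \frac{244}{25}} \cdot \frac{956}{25} = i \sqrt{38} \left(\left(- \frac{25}{244}\right) \frac{956}{25}\right) = i \sqrt{38} \left(- \frac{239}{61}\right) = - \frac{239 i \sqrt{38}}{61}$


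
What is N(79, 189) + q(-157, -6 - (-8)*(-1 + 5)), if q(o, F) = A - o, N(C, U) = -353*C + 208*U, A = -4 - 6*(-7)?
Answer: 11620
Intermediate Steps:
A = 38 (A = -4 + 42 = 38)
q(o, F) = 38 - o
N(79, 189) + q(-157, -6 - (-8)*(-1 + 5)) = (-353*79 + 208*189) + (38 - 1*(-157)) = (-27887 + 39312) + (38 + 157) = 11425 + 195 = 11620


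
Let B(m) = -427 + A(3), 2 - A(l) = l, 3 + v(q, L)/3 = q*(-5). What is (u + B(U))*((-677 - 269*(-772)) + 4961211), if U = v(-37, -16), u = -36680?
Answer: -191781639816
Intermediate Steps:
v(q, L) = -9 - 15*q (v(q, L) = -9 + 3*(q*(-5)) = -9 + 3*(-5*q) = -9 - 15*q)
U = 546 (U = -9 - 15*(-37) = -9 + 555 = 546)
A(l) = 2 - l
B(m) = -428 (B(m) = -427 + (2 - 1*3) = -427 + (2 - 3) = -427 - 1 = -428)
(u + B(U))*((-677 - 269*(-772)) + 4961211) = (-36680 - 428)*((-677 - 269*(-772)) + 4961211) = -37108*((-677 + 207668) + 4961211) = -37108*(206991 + 4961211) = -37108*5168202 = -191781639816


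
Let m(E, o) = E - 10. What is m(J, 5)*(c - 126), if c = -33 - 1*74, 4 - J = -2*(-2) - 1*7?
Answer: 699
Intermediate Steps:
J = 7 (J = 4 - (-2*(-2) - 1*7) = 4 - (4 - 7) = 4 - 1*(-3) = 4 + 3 = 7)
c = -107 (c = -33 - 74 = -107)
m(E, o) = -10 + E
m(J, 5)*(c - 126) = (-10 + 7)*(-107 - 126) = -3*(-233) = 699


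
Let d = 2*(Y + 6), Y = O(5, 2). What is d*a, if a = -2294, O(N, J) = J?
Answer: -36704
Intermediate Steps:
Y = 2
d = 16 (d = 2*(2 + 6) = 2*8 = 16)
d*a = 16*(-2294) = -36704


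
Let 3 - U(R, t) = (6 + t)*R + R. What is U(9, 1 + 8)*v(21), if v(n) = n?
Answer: -2961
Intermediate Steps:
U(R, t) = 3 - R - R*(6 + t) (U(R, t) = 3 - ((6 + t)*R + R) = 3 - (R*(6 + t) + R) = 3 - (R + R*(6 + t)) = 3 + (-R - R*(6 + t)) = 3 - R - R*(6 + t))
U(9, 1 + 8)*v(21) = (3 - 7*9 - 1*9*(1 + 8))*21 = (3 - 63 - 1*9*9)*21 = (3 - 63 - 81)*21 = -141*21 = -2961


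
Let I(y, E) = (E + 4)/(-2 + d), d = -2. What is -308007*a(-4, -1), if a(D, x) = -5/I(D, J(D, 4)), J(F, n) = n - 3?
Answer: -1232028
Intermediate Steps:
J(F, n) = -3 + n
I(y, E) = -1 - E/4 (I(y, E) = (E + 4)/(-2 - 2) = (4 + E)/(-4) = (4 + E)*(-1/4) = -1 - E/4)
a(D, x) = 4 (a(D, x) = -5/(-1 - (-3 + 4)/4) = -5/(-1 - 1/4*1) = -5/(-1 - 1/4) = -5/(-5/4) = -5*(-4/5) = 4)
-308007*a(-4, -1) = -308007*4 = -1232028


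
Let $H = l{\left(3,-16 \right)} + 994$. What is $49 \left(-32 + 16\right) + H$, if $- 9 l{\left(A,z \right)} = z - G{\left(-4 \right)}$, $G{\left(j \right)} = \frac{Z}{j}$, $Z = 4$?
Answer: $\frac{635}{3} \approx 211.67$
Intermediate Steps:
$G{\left(j \right)} = \frac{4}{j}$
$l{\left(A,z \right)} = - \frac{1}{9} - \frac{z}{9}$ ($l{\left(A,z \right)} = - \frac{z - \frac{4}{-4}}{9} = - \frac{z - 4 \left(- \frac{1}{4}\right)}{9} = - \frac{z - -1}{9} = - \frac{z + 1}{9} = - \frac{1 + z}{9} = - \frac{1}{9} - \frac{z}{9}$)
$H = \frac{2987}{3}$ ($H = \left(- \frac{1}{9} - - \frac{16}{9}\right) + 994 = \left(- \frac{1}{9} + \frac{16}{9}\right) + 994 = \frac{5}{3} + 994 = \frac{2987}{3} \approx 995.67$)
$49 \left(-32 + 16\right) + H = 49 \left(-32 + 16\right) + \frac{2987}{3} = 49 \left(-16\right) + \frac{2987}{3} = -784 + \frac{2987}{3} = \frac{635}{3}$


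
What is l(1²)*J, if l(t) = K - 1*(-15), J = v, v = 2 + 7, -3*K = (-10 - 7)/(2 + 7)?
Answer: 422/3 ≈ 140.67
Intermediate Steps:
K = 17/27 (K = -(-10 - 7)/(3*(2 + 7)) = -(-17)/(3*9) = -⅓*(-17/9) = 17/27 ≈ 0.62963)
v = 9
J = 9
l(t) = 422/27 (l(t) = 17/27 - 1*(-15) = 17/27 + 15 = 422/27)
l(1²)*J = (422/27)*9 = 422/3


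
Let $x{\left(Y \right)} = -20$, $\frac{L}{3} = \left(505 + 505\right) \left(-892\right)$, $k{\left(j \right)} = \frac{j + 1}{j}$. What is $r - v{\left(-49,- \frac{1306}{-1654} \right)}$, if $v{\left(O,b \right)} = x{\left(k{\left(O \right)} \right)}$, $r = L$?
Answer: $-2702740$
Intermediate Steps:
$k{\left(j \right)} = \frac{1 + j}{j}$
$L = -2702760$ ($L = 3 \left(505 + 505\right) \left(-892\right) = 3 \cdot 1010 \left(-892\right) = 3 \left(-900920\right) = -2702760$)
$r = -2702760$
$v{\left(O,b \right)} = -20$
$r - v{\left(-49,- \frac{1306}{-1654} \right)} = -2702760 - -20 = -2702760 + 20 = -2702740$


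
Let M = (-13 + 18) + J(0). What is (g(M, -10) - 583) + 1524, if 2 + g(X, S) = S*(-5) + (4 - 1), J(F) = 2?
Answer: 992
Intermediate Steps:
M = 7 (M = (-13 + 18) + 2 = 5 + 2 = 7)
g(X, S) = 1 - 5*S (g(X, S) = -2 + (S*(-5) + (4 - 1)) = -2 + (-5*S + 3) = -2 + (3 - 5*S) = 1 - 5*S)
(g(M, -10) - 583) + 1524 = ((1 - 5*(-10)) - 583) + 1524 = ((1 + 50) - 583) + 1524 = (51 - 583) + 1524 = -532 + 1524 = 992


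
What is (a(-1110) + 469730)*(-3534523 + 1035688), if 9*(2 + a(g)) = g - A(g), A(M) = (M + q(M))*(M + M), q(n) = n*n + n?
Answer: -759246038061230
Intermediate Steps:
q(n) = n + n² (q(n) = n² + n = n + n²)
A(M) = 2*M*(M + M*(1 + M)) (A(M) = (M + M*(1 + M))*(M + M) = (M + M*(1 + M))*(2*M) = 2*M*(M + M*(1 + M)))
a(g) = -2 + g/9 - 2*g²*(2 + g)/9 (a(g) = -2 + (g - 2*g²*(2 + g))/9 = -2 + (g/9 - 2*g²*(2 + g)/9) = -2 + g/9 - 2*g²*(2 + g)/9)
(a(-1110) + 469730)*(-3534523 + 1035688) = ((-2 + (⅑)*(-1110) - 2/9*(-1110)²*(2 - 1110)) + 469730)*(-3534523 + 1035688) = ((-2 - 370/3 - 2/9*1232100*(-1108)) + 469730)*(-2498835) = ((-2 - 370/3 + 303370400) + 469730)*(-2498835) = (910110824/3 + 469730)*(-2498835) = (911520014/3)*(-2498835) = -759246038061230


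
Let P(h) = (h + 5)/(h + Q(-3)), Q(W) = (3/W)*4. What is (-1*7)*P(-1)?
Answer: 28/5 ≈ 5.6000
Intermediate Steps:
Q(W) = 12/W
P(h) = (5 + h)/(-4 + h) (P(h) = (h + 5)/(h + 12/(-3)) = (5 + h)/(h + 12*(-⅓)) = (5 + h)/(h - 4) = (5 + h)/(-4 + h))
(-1*7)*P(-1) = (-1*7)*((5 - 1)/(-4 - 1)) = -7*4/(-5) = -(-7)*4/5 = -7*(-⅘) = 28/5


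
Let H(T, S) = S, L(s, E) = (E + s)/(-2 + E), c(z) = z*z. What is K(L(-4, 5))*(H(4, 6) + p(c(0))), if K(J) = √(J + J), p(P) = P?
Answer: 2*√6 ≈ 4.8990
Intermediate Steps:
c(z) = z²
L(s, E) = (E + s)/(-2 + E)
K(J) = √2*√J (K(J) = √(2*J) = √2*√J)
K(L(-4, 5))*(H(4, 6) + p(c(0))) = (√2*√((5 - 4)/(-2 + 5)))*(6 + 0²) = (√2*√(1/3))*(6 + 0) = (√2*√((⅓)*1))*6 = (√2*√(⅓))*6 = (√2*(√3/3))*6 = (√6/3)*6 = 2*√6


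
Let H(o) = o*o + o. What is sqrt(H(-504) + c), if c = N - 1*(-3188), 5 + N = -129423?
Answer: 2*sqrt(31818) ≈ 356.75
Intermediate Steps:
N = -129428 (N = -5 - 129423 = -129428)
H(o) = o + o**2 (H(o) = o**2 + o = o + o**2)
c = -126240 (c = -129428 - 1*(-3188) = -129428 + 3188 = -126240)
sqrt(H(-504) + c) = sqrt(-504*(1 - 504) - 126240) = sqrt(-504*(-503) - 126240) = sqrt(253512 - 126240) = sqrt(127272) = 2*sqrt(31818)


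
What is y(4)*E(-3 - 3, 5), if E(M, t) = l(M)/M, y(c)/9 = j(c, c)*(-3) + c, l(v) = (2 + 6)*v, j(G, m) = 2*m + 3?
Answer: -2088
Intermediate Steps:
j(G, m) = 3 + 2*m
l(v) = 8*v
y(c) = -81 - 45*c (y(c) = 9*((3 + 2*c)*(-3) + c) = 9*((-9 - 6*c) + c) = 9*(-9 - 5*c) = -81 - 45*c)
E(M, t) = 8 (E(M, t) = (8*M)/M = 8)
y(4)*E(-3 - 3, 5) = (-81 - 45*4)*8 = (-81 - 180)*8 = -261*8 = -2088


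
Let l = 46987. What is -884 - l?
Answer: -47871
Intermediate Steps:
-884 - l = -884 - 1*46987 = -884 - 46987 = -47871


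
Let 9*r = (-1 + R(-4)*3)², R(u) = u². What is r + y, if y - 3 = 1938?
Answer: 19678/9 ≈ 2186.4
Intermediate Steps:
y = 1941 (y = 3 + 1938 = 1941)
r = 2209/9 (r = (-1 + (-4)²*3)²/9 = (-1 + 16*3)²/9 = (-1 + 48)²/9 = (⅑)*47² = (⅑)*2209 = 2209/9 ≈ 245.44)
r + y = 2209/9 + 1941 = 19678/9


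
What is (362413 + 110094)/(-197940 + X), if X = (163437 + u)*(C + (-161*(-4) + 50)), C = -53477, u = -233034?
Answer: 472507/3673340511 ≈ 0.00012863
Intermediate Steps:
X = 3673538451 (X = (163437 - 233034)*(-53477 + (-161*(-4) + 50)) = -69597*(-53477 + (644 + 50)) = -69597*(-53477 + 694) = -69597*(-52783) = 3673538451)
(362413 + 110094)/(-197940 + X) = (362413 + 110094)/(-197940 + 3673538451) = 472507/3673340511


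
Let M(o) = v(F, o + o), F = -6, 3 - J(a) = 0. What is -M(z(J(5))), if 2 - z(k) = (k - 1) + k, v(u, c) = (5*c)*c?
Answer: -180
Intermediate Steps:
J(a) = 3 (J(a) = 3 - 1*0 = 3 + 0 = 3)
v(u, c) = 5*c**2
z(k) = 3 - 2*k (z(k) = 2 - ((k - 1) + k) = 2 - ((-1 + k) + k) = 2 - (-1 + 2*k) = 2 + (1 - 2*k) = 3 - 2*k)
M(o) = 20*o**2 (M(o) = 5*(o + o)**2 = 5*(2*o)**2 = 5*(4*o**2) = 20*o**2)
-M(z(J(5))) = -20*(3 - 2*3)**2 = -20*(3 - 6)**2 = -20*(-3)**2 = -20*9 = -1*180 = -180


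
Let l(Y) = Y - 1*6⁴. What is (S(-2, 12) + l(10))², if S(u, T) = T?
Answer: 1623076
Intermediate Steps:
l(Y) = -1296 + Y (l(Y) = Y - 1*1296 = Y - 1296 = -1296 + Y)
(S(-2, 12) + l(10))² = (12 + (-1296 + 10))² = (12 - 1286)² = (-1274)² = 1623076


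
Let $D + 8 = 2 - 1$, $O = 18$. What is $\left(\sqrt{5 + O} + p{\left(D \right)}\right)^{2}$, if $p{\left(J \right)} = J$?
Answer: $\left(7 - \sqrt{23}\right)^{2} \approx 4.8584$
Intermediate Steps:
$D = -7$ ($D = -8 + \left(2 - 1\right) = -8 + 1 = -7$)
$\left(\sqrt{5 + O} + p{\left(D \right)}\right)^{2} = \left(\sqrt{5 + 18} - 7\right)^{2} = \left(\sqrt{23} - 7\right)^{2} = \left(-7 + \sqrt{23}\right)^{2}$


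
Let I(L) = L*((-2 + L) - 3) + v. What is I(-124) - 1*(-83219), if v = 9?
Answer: 99224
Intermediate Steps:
I(L) = 9 + L*(-5 + L) (I(L) = L*((-2 + L) - 3) + 9 = L*(-5 + L) + 9 = 9 + L*(-5 + L))
I(-124) - 1*(-83219) = (9 + (-124)² - 5*(-124)) - 1*(-83219) = (9 + 15376 + 620) + 83219 = 16005 + 83219 = 99224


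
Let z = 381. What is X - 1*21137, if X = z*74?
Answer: 7057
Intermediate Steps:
X = 28194 (X = 381*74 = 28194)
X - 1*21137 = 28194 - 1*21137 = 28194 - 21137 = 7057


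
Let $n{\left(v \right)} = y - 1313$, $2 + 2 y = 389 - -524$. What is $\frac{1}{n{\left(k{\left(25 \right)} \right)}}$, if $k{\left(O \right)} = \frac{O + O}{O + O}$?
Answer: $- \frac{2}{1715} \approx -0.0011662$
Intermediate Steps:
$k{\left(O \right)} = 1$ ($k{\left(O \right)} = \frac{2 O}{2 O} = 2 O \frac{1}{2 O} = 1$)
$y = \frac{911}{2}$ ($y = -1 + \frac{389 - -524}{2} = -1 + \frac{389 + 524}{2} = -1 + \frac{1}{2} \cdot 913 = -1 + \frac{913}{2} = \frac{911}{2} \approx 455.5$)
$n{\left(v \right)} = - \frac{1715}{2}$ ($n{\left(v \right)} = \frac{911}{2} - 1313 = - \frac{1715}{2}$)
$\frac{1}{n{\left(k{\left(25 \right)} \right)}} = \frac{1}{- \frac{1715}{2}} = - \frac{2}{1715}$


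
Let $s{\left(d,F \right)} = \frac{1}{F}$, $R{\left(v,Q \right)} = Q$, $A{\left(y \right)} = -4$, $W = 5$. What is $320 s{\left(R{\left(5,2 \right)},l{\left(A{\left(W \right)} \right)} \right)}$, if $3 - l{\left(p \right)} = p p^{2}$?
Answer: $\frac{320}{67} \approx 4.7761$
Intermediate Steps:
$l{\left(p \right)} = 3 - p^{3}$ ($l{\left(p \right)} = 3 - p p^{2} = 3 - p^{3}$)
$320 s{\left(R{\left(5,2 \right)},l{\left(A{\left(W \right)} \right)} \right)} = \frac{320}{3 - \left(-4\right)^{3}} = \frac{320}{3 - -64} = \frac{320}{3 + 64} = \frac{320}{67}$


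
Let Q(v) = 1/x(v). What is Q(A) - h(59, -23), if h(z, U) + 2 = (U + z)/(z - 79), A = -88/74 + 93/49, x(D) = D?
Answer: 6696/1285 ≈ 5.2109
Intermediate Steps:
A = 1285/1813 (A = -88*1/74 + 93*(1/49) = -44/37 + 93/49 = 1285/1813 ≈ 0.70877)
Q(v) = 1/v
h(z, U) = -2 + (U + z)/(-79 + z) (h(z, U) = -2 + (U + z)/(z - 79) = -2 + (U + z)/(-79 + z))
Q(A) - h(59, -23) = 1/(1285/1813) - (158 - 23 - 1*59)/(-79 + 59) = 1813/1285 - (158 - 23 - 59)/(-20) = 1813/1285 - (-1)*76/20 = 1813/1285 - 1*(-19/5) = 1813/1285 + 19/5 = 6696/1285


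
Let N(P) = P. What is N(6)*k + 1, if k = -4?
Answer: -23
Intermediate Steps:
N(6)*k + 1 = 6*(-4) + 1 = -24 + 1 = -23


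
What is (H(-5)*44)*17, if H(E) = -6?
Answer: -4488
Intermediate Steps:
(H(-5)*44)*17 = -6*44*17 = -264*17 = -4488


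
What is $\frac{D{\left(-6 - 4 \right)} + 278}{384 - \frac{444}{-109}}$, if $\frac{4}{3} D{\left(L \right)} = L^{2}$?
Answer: $\frac{38477}{42300} \approx 0.90962$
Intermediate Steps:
$D{\left(L \right)} = \frac{3 L^{2}}{4}$
$\frac{D{\left(-6 - 4 \right)} + 278}{384 - \frac{444}{-109}} = \frac{\frac{3 \left(-6 - 4\right)^{2}}{4} + 278}{384 - \frac{444}{-109}} = \frac{\frac{3 \left(-6 - 4\right)^{2}}{4} + 278}{384 - - \frac{444}{109}} = \frac{\frac{3 \left(-10\right)^{2}}{4} + 278}{384 + \frac{444}{109}} = \frac{\frac{3}{4} \cdot 100 + 278}{\frac{42300}{109}} = \left(75 + 278\right) \frac{109}{42300} = 353 \cdot \frac{109}{42300} = \frac{38477}{42300}$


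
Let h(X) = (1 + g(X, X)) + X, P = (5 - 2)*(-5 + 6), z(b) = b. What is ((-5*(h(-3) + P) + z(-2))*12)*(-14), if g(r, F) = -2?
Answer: -504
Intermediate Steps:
P = 3 (P = 3*1 = 3)
h(X) = -1 + X (h(X) = (1 - 2) + X = -1 + X)
((-5*(h(-3) + P) + z(-2))*12)*(-14) = ((-5*((-1 - 3) + 3) - 2)*12)*(-14) = ((-5*(-4 + 3) - 2)*12)*(-14) = ((-5*(-1) - 2)*12)*(-14) = ((5 - 2)*12)*(-14) = (3*12)*(-14) = 36*(-14) = -504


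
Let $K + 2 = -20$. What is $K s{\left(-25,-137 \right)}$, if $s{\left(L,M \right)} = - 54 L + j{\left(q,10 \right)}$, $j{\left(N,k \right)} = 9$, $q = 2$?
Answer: $-29898$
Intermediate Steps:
$K = -22$ ($K = -2 - 20 = -22$)
$s{\left(L,M \right)} = 9 - 54 L$ ($s{\left(L,M \right)} = - 54 L + 9 = 9 - 54 L$)
$K s{\left(-25,-137 \right)} = - 22 \left(9 - -1350\right) = - 22 \left(9 + 1350\right) = \left(-22\right) 1359 = -29898$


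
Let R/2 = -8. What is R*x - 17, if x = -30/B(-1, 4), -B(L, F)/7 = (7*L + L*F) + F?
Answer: -353/49 ≈ -7.2041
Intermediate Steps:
B(L, F) = -49*L - 7*F - 7*F*L (B(L, F) = -7*((7*L + L*F) + F) = -7*((7*L + F*L) + F) = -7*(F + 7*L + F*L) = -49*L - 7*F - 7*F*L)
R = -16 (R = 2*(-8) = -16)
x = -30/49 (x = -30/(-49*(-1) - 7*4 - 7*4*(-1)) = -30/(49 - 28 + 28) = -30/49 ≈ -0.61224)
R*x - 17 = -16*(-30/49) - 17 = 480/49 - 17 = -353/49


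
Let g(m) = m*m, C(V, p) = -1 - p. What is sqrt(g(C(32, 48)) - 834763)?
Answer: I*sqrt(832362) ≈ 912.34*I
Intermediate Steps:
g(m) = m**2
sqrt(g(C(32, 48)) - 834763) = sqrt((-1 - 1*48)**2 - 834763) = sqrt((-1 - 48)**2 - 834763) = sqrt((-49)**2 - 834763) = sqrt(2401 - 834763) = sqrt(-832362) = I*sqrt(832362)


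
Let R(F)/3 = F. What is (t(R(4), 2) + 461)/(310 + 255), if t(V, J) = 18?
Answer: 479/565 ≈ 0.84779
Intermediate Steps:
R(F) = 3*F
(t(R(4), 2) + 461)/(310 + 255) = (18 + 461)/(310 + 255) = 479/565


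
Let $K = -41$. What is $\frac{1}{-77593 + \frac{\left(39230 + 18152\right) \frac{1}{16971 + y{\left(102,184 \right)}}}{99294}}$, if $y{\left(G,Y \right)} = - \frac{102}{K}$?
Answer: $- \frac{2657691747}{206218275634484} \approx -1.2888 \cdot 10^{-5}$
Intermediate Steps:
$y{\left(G,Y \right)} = \frac{102}{41}$ ($y{\left(G,Y \right)} = - \frac{102}{-41} = \left(-102\right) \left(- \frac{1}{41}\right) = \frac{102}{41}$)
$\frac{1}{-77593 + \frac{\left(39230 + 18152\right) \frac{1}{16971 + y{\left(102,184 \right)}}}{99294}} = \frac{1}{-77593 + \frac{\left(39230 + 18152\right) \frac{1}{16971 + \frac{102}{41}}}{99294}} = \frac{1}{-77593 + \frac{57382}{\frac{695913}{41}} \cdot \frac{1}{99294}} = \frac{1}{-77593 + 57382 \cdot \frac{41}{695913} \cdot \frac{1}{99294}} = \frac{1}{-77593 + \frac{2352662}{695913} \cdot \frac{1}{99294}} = \frac{1}{-77593 + \frac{90487}{2657691747}} = \frac{1}{- \frac{206218275634484}{2657691747}} = - \frac{2657691747}{206218275634484}$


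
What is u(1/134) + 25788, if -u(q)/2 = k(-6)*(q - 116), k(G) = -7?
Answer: 1618995/67 ≈ 24164.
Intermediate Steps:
u(q) = -1624 + 14*q (u(q) = -(-14)*(q - 116) = -(-14)*(-116 + q) = -2*(812 - 7*q) = -1624 + 14*q)
u(1/134) + 25788 = (-1624 + 14/134) + 25788 = (-1624 + 14*(1/134)) + 25788 = (-1624 + 7/67) + 25788 = -108801/67 + 25788 = 1618995/67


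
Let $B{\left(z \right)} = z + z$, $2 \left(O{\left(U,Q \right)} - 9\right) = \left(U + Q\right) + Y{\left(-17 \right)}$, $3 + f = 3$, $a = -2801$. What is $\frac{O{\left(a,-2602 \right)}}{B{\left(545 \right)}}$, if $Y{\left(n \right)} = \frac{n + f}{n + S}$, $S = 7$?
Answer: $- \frac{53833}{21800} \approx -2.4694$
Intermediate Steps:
$f = 0$ ($f = -3 + 3 = 0$)
$Y{\left(n \right)} = \frac{n}{7 + n}$ ($Y{\left(n \right)} = \frac{n + 0}{n + 7} = \frac{n}{7 + n}$)
$O{\left(U,Q \right)} = \frac{197}{20} + \frac{Q}{2} + \frac{U}{2}$ ($O{\left(U,Q \right)} = 9 + \frac{\left(U + Q\right) - \frac{17}{7 - 17}}{2} = 9 + \frac{\left(Q + U\right) - \frac{17}{-10}}{2} = 9 + \frac{\left(Q + U\right) - - \frac{17}{10}}{2} = 9 + \frac{\left(Q + U\right) + \frac{17}{10}}{2} = 9 + \frac{\frac{17}{10} + Q + U}{2} = 9 + \left(\frac{17}{20} + \frac{Q}{2} + \frac{U}{2}\right) = \frac{197}{20} + \frac{Q}{2} + \frac{U}{2}$)
$B{\left(z \right)} = 2 z$
$\frac{O{\left(a,-2602 \right)}}{B{\left(545 \right)}} = \frac{\frac{197}{20} + \frac{1}{2} \left(-2602\right) + \frac{1}{2} \left(-2801\right)}{2 \cdot 545} = \frac{\frac{197}{20} - 1301 - \frac{2801}{2}}{1090} = \left(- \frac{53833}{20}\right) \frac{1}{1090} = - \frac{53833}{21800}$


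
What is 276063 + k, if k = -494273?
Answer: -218210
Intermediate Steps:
276063 + k = 276063 - 494273 = -218210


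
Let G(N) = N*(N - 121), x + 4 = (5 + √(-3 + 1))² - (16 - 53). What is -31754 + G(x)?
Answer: -35594 - 90*I*√2 ≈ -35594.0 - 127.28*I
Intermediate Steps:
x = 33 + (5 + I*√2)² (x = -4 + ((5 + √(-3 + 1))² - (16 - 53)) = -4 + ((5 + √(-2))² - 1*(-37)) = -4 + ((5 + I*√2)² + 37) = -4 + (37 + (5 + I*√2)²) = 33 + (5 + I*√2)² ≈ 56.0 + 14.142*I)
G(N) = N*(-121 + N)
-31754 + G(x) = -31754 + (56 + 10*I*√2)*(-121 + (56 + 10*I*√2)) = -31754 + (56 + 10*I*√2)*(-65 + 10*I*√2) = -31754 + (-65 + 10*I*√2)*(56 + 10*I*√2)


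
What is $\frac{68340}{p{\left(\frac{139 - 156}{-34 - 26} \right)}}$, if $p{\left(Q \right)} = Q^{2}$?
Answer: $\frac{14472000}{17} \approx 8.5129 \cdot 10^{5}$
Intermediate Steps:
$\frac{68340}{p{\left(\frac{139 - 156}{-34 - 26} \right)}} = \frac{68340}{\left(\frac{139 - 156}{-34 - 26}\right)^{2}} = \frac{68340}{\left(- \frac{17}{-60}\right)^{2}} = \frac{68340}{\left(\left(-17\right) \left(- \frac{1}{60}\right)\right)^{2}} = \frac{68340}{\left(\frac{17}{60}\right)^{2}} = \frac{68340}{\frac{289}{3600}} = 68340 \cdot \frac{3600}{289} = \frac{14472000}{17}$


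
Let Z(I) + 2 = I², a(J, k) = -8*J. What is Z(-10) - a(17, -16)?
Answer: 234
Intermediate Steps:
Z(I) = -2 + I²
Z(-10) - a(17, -16) = (-2 + (-10)²) - (-8)*17 = (-2 + 100) - 1*(-136) = 98 + 136 = 234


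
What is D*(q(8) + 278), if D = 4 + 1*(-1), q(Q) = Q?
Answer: 858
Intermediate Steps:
D = 3 (D = 4 - 1 = 3)
D*(q(8) + 278) = 3*(8 + 278) = 3*286 = 858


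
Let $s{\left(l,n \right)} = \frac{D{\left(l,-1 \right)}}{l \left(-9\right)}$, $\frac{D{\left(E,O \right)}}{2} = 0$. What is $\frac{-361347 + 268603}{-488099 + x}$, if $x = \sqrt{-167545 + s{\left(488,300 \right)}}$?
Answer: $\frac{22634126828}{119120400673} + \frac{46372 i \sqrt{167545}}{119120400673} \approx 0.19001 + 0.00015934 i$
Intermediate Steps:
$D{\left(E,O \right)} = 0$ ($D{\left(E,O \right)} = 2 \cdot 0 = 0$)
$s{\left(l,n \right)} = 0$ ($s{\left(l,n \right)} = \frac{0}{l \left(-9\right)} = \frac{0}{\left(-9\right) l} = 0 \left(- \frac{1}{9 l}\right) = 0$)
$x = i \sqrt{167545}$ ($x = \sqrt{-167545 + 0} = \sqrt{-167545} = i \sqrt{167545} \approx 409.32 i$)
$\frac{-361347 + 268603}{-488099 + x} = \frac{-361347 + 268603}{-488099 + i \sqrt{167545}} = - \frac{92744}{-488099 + i \sqrt{167545}}$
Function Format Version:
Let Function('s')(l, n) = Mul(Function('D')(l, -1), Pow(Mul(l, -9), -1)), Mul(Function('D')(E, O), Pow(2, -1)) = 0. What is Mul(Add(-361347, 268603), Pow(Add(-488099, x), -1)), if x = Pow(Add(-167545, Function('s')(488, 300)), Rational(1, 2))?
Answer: Add(Rational(22634126828, 119120400673), Mul(Rational(46372, 119120400673), I, Pow(167545, Rational(1, 2)))) ≈ Add(0.19001, Mul(0.00015934, I))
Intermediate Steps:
Function('D')(E, O) = 0 (Function('D')(E, O) = Mul(2, 0) = 0)
Function('s')(l, n) = 0 (Function('s')(l, n) = Mul(0, Pow(Mul(l, -9), -1)) = Mul(0, Pow(Mul(-9, l), -1)) = Mul(0, Mul(Rational(-1, 9), Pow(l, -1))) = 0)
x = Mul(I, Pow(167545, Rational(1, 2))) (x = Pow(Add(-167545, 0), Rational(1, 2)) = Pow(-167545, Rational(1, 2)) = Mul(I, Pow(167545, Rational(1, 2))) ≈ Mul(409.32, I))
Mul(Add(-361347, 268603), Pow(Add(-488099, x), -1)) = Mul(Add(-361347, 268603), Pow(Add(-488099, Mul(I, Pow(167545, Rational(1, 2)))), -1)) = Mul(-92744, Pow(Add(-488099, Mul(I, Pow(167545, Rational(1, 2)))), -1))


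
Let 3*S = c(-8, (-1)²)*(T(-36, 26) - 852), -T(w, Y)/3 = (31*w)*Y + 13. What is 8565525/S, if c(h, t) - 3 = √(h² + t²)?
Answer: -2855175/178696 + 951725*√65/178696 ≈ 26.961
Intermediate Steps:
T(w, Y) = -39 - 93*Y*w (T(w, Y) = -3*((31*w)*Y + 13) = -3*(31*Y*w + 13) = -3*(13 + 31*Y*w) = -39 - 93*Y*w)
c(h, t) = 3 + √(h² + t²)
S = 86157 + 28719*√65 (S = ((3 + √((-8)² + ((-1)²)²))*((-39 - 93*26*(-36)) - 852))/3 = ((3 + √(64 + 1²))*((-39 + 87048) - 852))/3 = ((3 + √(64 + 1))*(87009 - 852))/3 = ((3 + √65)*86157)/3 = (258471 + 86157*√65)/3 = 86157 + 28719*√65 ≈ 3.1770e+5)
8565525/S = 8565525/(86157 + 28719*√65)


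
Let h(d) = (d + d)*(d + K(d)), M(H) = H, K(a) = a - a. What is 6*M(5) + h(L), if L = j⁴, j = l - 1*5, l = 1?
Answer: 131102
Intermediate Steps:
j = -4 (j = 1 - 1*5 = 1 - 5 = -4)
K(a) = 0
L = 256 (L = (-4)⁴ = 256)
h(d) = 2*d² (h(d) = (d + d)*(d + 0) = (2*d)*d = 2*d²)
6*M(5) + h(L) = 6*5 + 2*256² = 30 + 2*65536 = 30 + 131072 = 131102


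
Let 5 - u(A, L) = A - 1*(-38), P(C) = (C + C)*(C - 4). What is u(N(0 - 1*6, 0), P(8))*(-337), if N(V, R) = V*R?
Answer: 11121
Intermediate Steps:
P(C) = 2*C*(-4 + C) (P(C) = (2*C)*(-4 + C) = 2*C*(-4 + C))
N(V, R) = R*V
u(A, L) = -33 - A (u(A, L) = 5 - (A - 1*(-38)) = 5 - (A + 38) = 5 - (38 + A) = 5 + (-38 - A) = -33 - A)
u(N(0 - 1*6, 0), P(8))*(-337) = (-33 - 0*(0 - 1*6))*(-337) = (-33 - 0*(0 - 6))*(-337) = (-33 - 0*(-6))*(-337) = (-33 - 1*0)*(-337) = (-33 + 0)*(-337) = -33*(-337) = 11121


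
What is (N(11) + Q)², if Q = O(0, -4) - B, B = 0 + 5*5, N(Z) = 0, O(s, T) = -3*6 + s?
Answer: 1849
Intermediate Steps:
O(s, T) = -18 + s
B = 25 (B = 0 + 25 = 25)
Q = -43 (Q = (-18 + 0) - 1*25 = -18 - 25 = -43)
(N(11) + Q)² = (0 - 43)² = (-43)² = 1849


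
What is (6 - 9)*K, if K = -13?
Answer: 39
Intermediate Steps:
(6 - 9)*K = (6 - 9)*(-13) = -3*(-13) = 39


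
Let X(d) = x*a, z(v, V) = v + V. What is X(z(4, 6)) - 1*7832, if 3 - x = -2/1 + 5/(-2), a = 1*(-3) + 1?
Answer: -7847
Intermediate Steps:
z(v, V) = V + v
a = -2 (a = -3 + 1 = -2)
x = 15/2 (x = 3 - (-2/1 + 5/(-2)) = 3 - (-2*1 + 5*(-½)) = 3 - (-2 - 5/2) = 3 - 1*(-9/2) = 3 + 9/2 = 15/2 ≈ 7.5000)
X(d) = -15 (X(d) = (15/2)*(-2) = -15)
X(z(4, 6)) - 1*7832 = -15 - 1*7832 = -15 - 7832 = -7847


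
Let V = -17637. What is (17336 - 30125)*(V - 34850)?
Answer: 671256243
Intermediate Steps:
(17336 - 30125)*(V - 34850) = (17336 - 30125)*(-17637 - 34850) = -12789*(-52487) = 671256243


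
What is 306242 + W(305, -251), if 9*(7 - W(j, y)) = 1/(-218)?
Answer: 600860539/1962 ≈ 3.0625e+5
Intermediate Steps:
W(j, y) = 13735/1962 (W(j, y) = 7 - 1/9/(-218) = 7 - 1/9*(-1/218) = 7 + 1/1962 = 13735/1962)
306242 + W(305, -251) = 306242 + 13735/1962 = 600860539/1962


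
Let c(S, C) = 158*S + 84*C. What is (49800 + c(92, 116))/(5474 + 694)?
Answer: 9260/771 ≈ 12.010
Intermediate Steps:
c(S, C) = 84*C + 158*S
(49800 + c(92, 116))/(5474 + 694) = (49800 + (84*116 + 158*92))/(5474 + 694) = (49800 + (9744 + 14536))/6168 = (49800 + 24280)*(1/6168) = 74080*(1/6168) = 9260/771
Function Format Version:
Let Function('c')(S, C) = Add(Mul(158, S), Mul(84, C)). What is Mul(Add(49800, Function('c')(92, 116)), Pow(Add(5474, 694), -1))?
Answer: Rational(9260, 771) ≈ 12.010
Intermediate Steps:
Function('c')(S, C) = Add(Mul(84, C), Mul(158, S))
Mul(Add(49800, Function('c')(92, 116)), Pow(Add(5474, 694), -1)) = Mul(Add(49800, Add(Mul(84, 116), Mul(158, 92))), Pow(Add(5474, 694), -1)) = Mul(Add(49800, Add(9744, 14536)), Pow(6168, -1)) = Mul(Add(49800, 24280), Rational(1, 6168)) = Mul(74080, Rational(1, 6168)) = Rational(9260, 771)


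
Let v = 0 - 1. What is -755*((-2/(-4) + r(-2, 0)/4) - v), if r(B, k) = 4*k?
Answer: -2265/2 ≈ -1132.5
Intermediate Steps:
v = -1
-755*((-2/(-4) + r(-2, 0)/4) - v) = -755*((-2/(-4) + (4*0)/4) - 1*(-1)) = -755*((-2*(-¼) + 0*(¼)) + 1) = -755*((½ + 0) + 1) = -755*(½ + 1) = -755*3/2 = -2265/2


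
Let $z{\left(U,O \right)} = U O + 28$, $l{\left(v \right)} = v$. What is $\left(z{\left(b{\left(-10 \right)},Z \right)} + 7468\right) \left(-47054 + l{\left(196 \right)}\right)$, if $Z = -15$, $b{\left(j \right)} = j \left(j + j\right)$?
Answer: $-210673568$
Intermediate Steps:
$b{\left(j \right)} = 2 j^{2}$ ($b{\left(j \right)} = j 2 j = 2 j^{2}$)
$z{\left(U,O \right)} = 28 + O U$ ($z{\left(U,O \right)} = O U + 28 = 28 + O U$)
$\left(z{\left(b{\left(-10 \right)},Z \right)} + 7468\right) \left(-47054 + l{\left(196 \right)}\right) = \left(\left(28 - 15 \cdot 2 \left(-10\right)^{2}\right) + 7468\right) \left(-47054 + 196\right) = \left(\left(28 - 15 \cdot 2 \cdot 100\right) + 7468\right) \left(-46858\right) = \left(\left(28 - 3000\right) + 7468\right) \left(-46858\right) = \left(-2972 + 7468\right) \left(-46858\right) = 4496 \left(-46858\right) = -210673568$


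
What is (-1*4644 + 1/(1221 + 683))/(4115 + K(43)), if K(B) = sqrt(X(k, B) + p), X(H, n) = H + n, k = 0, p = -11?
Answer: -36385550125/32240799472 + 8842175*sqrt(2)/8060199868 ≈ -1.1270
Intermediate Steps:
K(B) = sqrt(-11 + B) (K(B) = sqrt((0 + B) - 11) = sqrt(B - 11) = sqrt(-11 + B))
(-1*4644 + 1/(1221 + 683))/(4115 + K(43)) = (-1*4644 + 1/(1221 + 683))/(4115 + sqrt(-11 + 43)) = (-4644 + 1/1904)/(4115 + sqrt(32)) = (-4644 + 1/1904)/(4115 + 4*sqrt(2)) = -8842175/(1904*(4115 + 4*sqrt(2)))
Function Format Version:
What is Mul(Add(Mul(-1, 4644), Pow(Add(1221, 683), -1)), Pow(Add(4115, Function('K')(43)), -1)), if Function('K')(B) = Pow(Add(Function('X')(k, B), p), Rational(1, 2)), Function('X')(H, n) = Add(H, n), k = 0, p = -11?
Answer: Add(Rational(-36385550125, 32240799472), Mul(Rational(8842175, 8060199868), Pow(2, Rational(1, 2)))) ≈ -1.1270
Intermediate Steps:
Function('K')(B) = Pow(Add(-11, B), Rational(1, 2)) (Function('K')(B) = Pow(Add(Add(0, B), -11), Rational(1, 2)) = Pow(Add(B, -11), Rational(1, 2)) = Pow(Add(-11, B), Rational(1, 2)))
Mul(Add(Mul(-1, 4644), Pow(Add(1221, 683), -1)), Pow(Add(4115, Function('K')(43)), -1)) = Mul(Add(Mul(-1, 4644), Pow(Add(1221, 683), -1)), Pow(Add(4115, Pow(Add(-11, 43), Rational(1, 2))), -1)) = Mul(Add(-4644, Pow(1904, -1)), Pow(Add(4115, Pow(32, Rational(1, 2))), -1)) = Mul(Add(-4644, Rational(1, 1904)), Pow(Add(4115, Mul(4, Pow(2, Rational(1, 2)))), -1)) = Mul(Rational(-8842175, 1904), Pow(Add(4115, Mul(4, Pow(2, Rational(1, 2)))), -1))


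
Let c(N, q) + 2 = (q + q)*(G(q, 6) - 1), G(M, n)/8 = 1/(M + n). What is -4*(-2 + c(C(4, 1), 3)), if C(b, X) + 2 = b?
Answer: 56/3 ≈ 18.667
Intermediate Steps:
G(M, n) = 8/(M + n)
C(b, X) = -2 + b
c(N, q) = -2 + 2*q*(-1 + 8/(6 + q)) (c(N, q) = -2 + (q + q)*(8/(q + 6) - 1) = -2 + (2*q)*(8/(6 + q) - 1) = -2 + (2*q)*(-1 + 8/(6 + q)) = -2 + 2*q*(-1 + 8/(6 + q)))
-4*(-2 + c(C(4, 1), 3)) = -4*(-2 + 2*(-6 + 3 - 1*3²)/(6 + 3)) = -4*(-2 + 2*(-6 + 3 - 1*9)/9) = -4*(-2 + 2*(⅑)*(-6 + 3 - 9)) = -4*(-2 + 2*(⅑)*(-12)) = -4*(-2 - 8/3) = -4*(-14/3) = 56/3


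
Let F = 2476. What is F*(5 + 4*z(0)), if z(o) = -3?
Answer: -17332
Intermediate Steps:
F*(5 + 4*z(0)) = 2476*(5 + 4*(-3)) = 2476*(5 - 12) = 2476*(-7) = -17332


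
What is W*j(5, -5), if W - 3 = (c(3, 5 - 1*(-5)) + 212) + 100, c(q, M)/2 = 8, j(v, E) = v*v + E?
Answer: 6620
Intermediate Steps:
j(v, E) = E + v**2 (j(v, E) = v**2 + E = E + v**2)
c(q, M) = 16 (c(q, M) = 2*8 = 16)
W = 331 (W = 3 + ((16 + 212) + 100) = 3 + (228 + 100) = 3 + 328 = 331)
W*j(5, -5) = 331*(-5 + 5**2) = 331*(-5 + 25) = 331*20 = 6620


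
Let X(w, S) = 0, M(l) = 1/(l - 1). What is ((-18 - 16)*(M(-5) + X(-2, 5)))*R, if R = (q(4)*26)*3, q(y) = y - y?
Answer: 0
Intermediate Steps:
M(l) = 1/(-1 + l)
q(y) = 0
R = 0 (R = (0*26)*3 = 0*3 = 0)
((-18 - 16)*(M(-5) + X(-2, 5)))*R = ((-18 - 16)*(1/(-1 - 5) + 0))*0 = -34*(1/(-6) + 0)*0 = -34*(-⅙ + 0)*0 = -34*(-⅙)*0 = (17/3)*0 = 0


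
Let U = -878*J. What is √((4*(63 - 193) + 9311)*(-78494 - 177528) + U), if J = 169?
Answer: 2*I*√562709446 ≈ 47443.0*I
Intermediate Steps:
U = -148382 (U = -878*169 = -148382)
√((4*(63 - 193) + 9311)*(-78494 - 177528) + U) = √((4*(63 - 193) + 9311)*(-78494 - 177528) - 148382) = √((4*(-130) + 9311)*(-256022) - 148382) = √((-520 + 9311)*(-256022) - 148382) = √(8791*(-256022) - 148382) = √(-2250689402 - 148382) = √(-2250837784) = 2*I*√562709446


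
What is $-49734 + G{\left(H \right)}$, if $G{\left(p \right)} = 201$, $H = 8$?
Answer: $-49533$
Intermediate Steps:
$-49734 + G{\left(H \right)} = -49734 + 201 = -49533$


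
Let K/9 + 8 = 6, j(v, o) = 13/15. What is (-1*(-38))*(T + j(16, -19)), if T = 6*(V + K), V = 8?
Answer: -33706/15 ≈ -2247.1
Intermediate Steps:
j(v, o) = 13/15 (j(v, o) = 13*(1/15) = 13/15)
K = -18 (K = -72 + 9*6 = -72 + 54 = -18)
T = -60 (T = 6*(8 - 18) = 6*(-10) = -60)
(-1*(-38))*(T + j(16, -19)) = (-1*(-38))*(-60 + 13/15) = 38*(-887/15) = -33706/15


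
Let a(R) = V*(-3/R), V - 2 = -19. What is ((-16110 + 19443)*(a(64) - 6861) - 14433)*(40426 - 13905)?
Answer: -38834365101081/64 ≈ -6.0679e+11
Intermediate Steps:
V = -17 (V = 2 - 19 = -17)
a(R) = 51/R (a(R) = -(-51)/R = 51/R)
((-16110 + 19443)*(a(64) - 6861) - 14433)*(40426 - 13905) = ((-16110 + 19443)*(51/64 - 6861) - 14433)*(40426 - 13905) = (3333*(51*(1/64) - 6861) - 14433)*26521 = (3333*(51/64 - 6861) - 14433)*26521 = (3333*(-439053/64) - 14433)*26521 = (-1463363649/64 - 14433)*26521 = -1464287361/64*26521 = -38834365101081/64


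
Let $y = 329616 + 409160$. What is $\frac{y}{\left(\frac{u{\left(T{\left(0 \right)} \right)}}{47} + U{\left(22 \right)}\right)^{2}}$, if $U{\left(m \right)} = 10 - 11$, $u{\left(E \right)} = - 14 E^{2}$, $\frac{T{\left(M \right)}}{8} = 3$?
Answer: $\frac{1631956184}{65788321} \approx 24.806$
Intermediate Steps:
$T{\left(M \right)} = 24$ ($T{\left(M \right)} = 8 \cdot 3 = 24$)
$U{\left(m \right)} = -1$ ($U{\left(m \right)} = 10 - 11 = -1$)
$y = 738776$
$\frac{y}{\left(\frac{u{\left(T{\left(0 \right)} \right)}}{47} + U{\left(22 \right)}\right)^{2}} = \frac{738776}{\left(\frac{\left(-14\right) 24^{2}}{47} - 1\right)^{2}} = \frac{738776}{\left(\left(-14\right) 576 \cdot \frac{1}{47} - 1\right)^{2}} = \frac{738776}{\left(\left(-8064\right) \frac{1}{47} - 1\right)^{2}} = \frac{738776}{\left(- \frac{8064}{47} - 1\right)^{2}} = \frac{738776}{\left(- \frac{8111}{47}\right)^{2}} = \frac{738776}{\frac{65788321}{2209}} = 738776 \cdot \frac{2209}{65788321} = \frac{1631956184}{65788321}$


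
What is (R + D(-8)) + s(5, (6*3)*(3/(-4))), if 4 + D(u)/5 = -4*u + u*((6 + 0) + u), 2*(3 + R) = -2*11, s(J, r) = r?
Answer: 385/2 ≈ 192.50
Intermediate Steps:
R = -14 (R = -3 + (-2*11)/2 = -3 + (½)*(-22) = -3 - 11 = -14)
D(u) = -20 - 20*u + 5*u*(6 + u) (D(u) = -20 + 5*(-4*u + u*((6 + 0) + u)) = -20 + 5*(-4*u + u*(6 + u)) = -20 + (-20*u + 5*u*(6 + u)) = -20 - 20*u + 5*u*(6 + u))
(R + D(-8)) + s(5, (6*3)*(3/(-4))) = (-14 + (-20 + 5*(-8)² + 10*(-8))) + (6*3)*(3/(-4)) = (-14 + (-20 + 5*64 - 80)) + 18*(3*(-¼)) = (-14 + (-20 + 320 - 80)) + 18*(-¾) = (-14 + 220) - 27/2 = 206 - 27/2 = 385/2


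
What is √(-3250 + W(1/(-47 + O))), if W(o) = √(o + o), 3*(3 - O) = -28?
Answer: √(-2197000 + 26*I*√39)/26 ≈ 0.0021066 + 57.009*I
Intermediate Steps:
O = 37/3 (O = 3 - ⅓*(-28) = 3 + 28/3 = 37/3 ≈ 12.333)
W(o) = √2*√o (W(o) = √(2*o) = √2*√o)
√(-3250 + W(1/(-47 + O))) = √(-3250 + √2*√(1/(-47 + 37/3))) = √(-3250 + √2*√(1/(-104/3))) = √(-3250 + √2*√(-3/104)) = √(-3250 + √2*(I*√78/52)) = √(-3250 + I*√39/26)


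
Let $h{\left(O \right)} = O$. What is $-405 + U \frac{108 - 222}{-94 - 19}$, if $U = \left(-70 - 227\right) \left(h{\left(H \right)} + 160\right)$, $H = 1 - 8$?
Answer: $- \frac{5226039}{113} \approx -46248.0$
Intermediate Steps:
$H = -7$ ($H = 1 - 8 = -7$)
$U = -45441$ ($U = \left(-70 - 227\right) \left(-7 + 160\right) = \left(-297\right) 153 = -45441$)
$-405 + U \frac{108 - 222}{-94 - 19} = -405 - 45441 \frac{108 - 222}{-94 - 19} = -405 - 45441 \left(- \frac{114}{-113}\right) = -405 - 45441 \left(\left(-114\right) \left(- \frac{1}{113}\right)\right) = -405 - \frac{5180274}{113} = - \frac{5226039}{113}$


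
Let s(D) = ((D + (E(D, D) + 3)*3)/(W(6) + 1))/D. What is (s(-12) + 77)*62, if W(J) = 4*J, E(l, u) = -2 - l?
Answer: 238421/50 ≈ 4768.4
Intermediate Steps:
s(D) = (3/25 - 2*D/25)/D (s(D) = ((D + ((-2 - D) + 3)*3)/(4*6 + 1))/D = ((D + (1 - D)*3)/(24 + 1))/D = ((D + (3 - 3*D))/25)/D = ((3 - 2*D)*(1/25))/D = (3/25 - 2*D/25)/D)
(s(-12) + 77)*62 = ((1/25)*(3 - 2*(-12))/(-12) + 77)*62 = ((1/25)*(-1/12)*(3 + 24) + 77)*62 = ((1/25)*(-1/12)*27 + 77)*62 = (-9/100 + 77)*62 = (7691/100)*62 = 238421/50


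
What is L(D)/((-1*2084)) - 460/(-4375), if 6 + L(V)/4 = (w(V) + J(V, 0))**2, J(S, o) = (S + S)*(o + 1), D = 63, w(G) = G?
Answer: -31202693/455875 ≈ -68.446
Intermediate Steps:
J(S, o) = 2*S*(1 + o) (J(S, o) = (2*S)*(1 + o) = 2*S*(1 + o))
L(V) = -24 + 36*V**2 (L(V) = -24 + 4*(V + 2*V*(1 + 0))**2 = -24 + 4*(V + 2*V*1)**2 = -24 + 4*(V + 2*V)**2 = -24 + 4*(3*V)**2 = -24 + 4*(9*V**2) = -24 + 36*V**2)
L(D)/((-1*2084)) - 460/(-4375) = (-24 + 36*63**2)/((-1*2084)) - 460/(-4375) = (-24 + 36*3969)/(-2084) - 460*(-1/4375) = (-24 + 142884)*(-1/2084) + 92/875 = 142860*(-1/2084) + 92/875 = -35715/521 + 92/875 = -31202693/455875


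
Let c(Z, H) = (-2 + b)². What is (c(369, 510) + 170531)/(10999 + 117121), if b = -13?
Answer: 42689/32030 ≈ 1.3328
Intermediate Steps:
c(Z, H) = 225 (c(Z, H) = (-2 - 13)² = (-15)² = 225)
(c(369, 510) + 170531)/(10999 + 117121) = (225 + 170531)/(10999 + 117121) = 170756/128120 = 170756*(1/128120) = 42689/32030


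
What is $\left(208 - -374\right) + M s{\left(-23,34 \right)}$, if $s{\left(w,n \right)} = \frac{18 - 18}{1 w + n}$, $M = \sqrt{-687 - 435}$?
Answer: $582$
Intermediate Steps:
$M = i \sqrt{1122}$ ($M = \sqrt{-1122} = i \sqrt{1122} \approx 33.496 i$)
$s{\left(w,n \right)} = 0$ ($s{\left(w,n \right)} = \frac{0}{w + n} = \frac{0}{n + w} = 0$)
$\left(208 - -374\right) + M s{\left(-23,34 \right)} = \left(208 - -374\right) + i \sqrt{1122} \cdot 0 = \left(208 + 374\right) + 0 = 582 + 0 = 582$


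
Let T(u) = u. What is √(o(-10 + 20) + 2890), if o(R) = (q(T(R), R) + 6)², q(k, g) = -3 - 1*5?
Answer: √2894 ≈ 53.796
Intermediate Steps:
q(k, g) = -8 (q(k, g) = -3 - 5 = -8)
o(R) = 4 (o(R) = (-8 + 6)² = (-2)² = 4)
√(o(-10 + 20) + 2890) = √(4 + 2890) = √2894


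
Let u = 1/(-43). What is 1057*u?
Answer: -1057/43 ≈ -24.581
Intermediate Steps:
u = -1/43 ≈ -0.023256
1057*u = 1057*(-1/43) = -1057/43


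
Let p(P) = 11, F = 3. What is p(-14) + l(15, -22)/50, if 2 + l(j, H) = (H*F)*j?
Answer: -221/25 ≈ -8.8400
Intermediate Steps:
l(j, H) = -2 + 3*H*j (l(j, H) = -2 + (H*3)*j = -2 + (3*H)*j = -2 + 3*H*j)
p(-14) + l(15, -22)/50 = 11 + (-2 + 3*(-22)*15)/50 = 11 + (-2 - 990)*(1/50) = 11 - 992*1/50 = 11 - 496/25 = -221/25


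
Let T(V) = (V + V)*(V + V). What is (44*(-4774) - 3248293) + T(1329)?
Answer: 3606615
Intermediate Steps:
T(V) = 4*V² (T(V) = (2*V)*(2*V) = 4*V²)
(44*(-4774) - 3248293) + T(1329) = (44*(-4774) - 3248293) + 4*1329² = (-210056 - 3248293) + 4*1766241 = -3458349 + 7064964 = 3606615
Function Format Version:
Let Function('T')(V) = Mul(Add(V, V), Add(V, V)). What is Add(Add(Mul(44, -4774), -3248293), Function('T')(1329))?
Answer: 3606615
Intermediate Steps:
Function('T')(V) = Mul(4, Pow(V, 2)) (Function('T')(V) = Mul(Mul(2, V), Mul(2, V)) = Mul(4, Pow(V, 2)))
Add(Add(Mul(44, -4774), -3248293), Function('T')(1329)) = Add(Add(Mul(44, -4774), -3248293), Mul(4, Pow(1329, 2))) = Add(Add(-210056, -3248293), Mul(4, 1766241)) = Add(-3458349, 7064964) = 3606615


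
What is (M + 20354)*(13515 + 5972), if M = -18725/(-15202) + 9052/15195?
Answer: 91629470938974293/230994390 ≈ 3.9667e+8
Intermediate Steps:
M = 422134879/230994390 (M = -18725*(-1/15202) + 9052*(1/15195) = 18725/15202 + 9052/15195 = 422134879/230994390 ≈ 1.8275)
(M + 20354)*(13515 + 5972) = (422134879/230994390 + 20354)*(13515 + 5972) = (4702081948939/230994390)*19487 = 91629470938974293/230994390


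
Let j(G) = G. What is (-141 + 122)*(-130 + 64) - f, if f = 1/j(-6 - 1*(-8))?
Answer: 2507/2 ≈ 1253.5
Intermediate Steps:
f = ½ (f = 1/(-6 - 1*(-8)) = 1/(-6 + 8) = 1/2 = ½ ≈ 0.50000)
(-141 + 122)*(-130 + 64) - f = (-141 + 122)*(-130 + 64) - 1*½ = -19*(-66) - ½ = 1254 - ½ = 2507/2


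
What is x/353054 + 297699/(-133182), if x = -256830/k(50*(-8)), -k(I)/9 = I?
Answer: -700755494479/313469585520 ≈ -2.2355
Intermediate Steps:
k(I) = -9*I
x = -8561/120 (x = -256830/((-450*(-8))) = -256830/((-9*(-400))) = -256830/3600 = -256830*1/3600 = -8561/120 ≈ -71.342)
x/353054 + 297699/(-133182) = -8561/120/353054 + 297699/(-133182) = -8561/120*1/353054 + 297699*(-1/133182) = -8561/42366480 - 99233/44394 = -700755494479/313469585520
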